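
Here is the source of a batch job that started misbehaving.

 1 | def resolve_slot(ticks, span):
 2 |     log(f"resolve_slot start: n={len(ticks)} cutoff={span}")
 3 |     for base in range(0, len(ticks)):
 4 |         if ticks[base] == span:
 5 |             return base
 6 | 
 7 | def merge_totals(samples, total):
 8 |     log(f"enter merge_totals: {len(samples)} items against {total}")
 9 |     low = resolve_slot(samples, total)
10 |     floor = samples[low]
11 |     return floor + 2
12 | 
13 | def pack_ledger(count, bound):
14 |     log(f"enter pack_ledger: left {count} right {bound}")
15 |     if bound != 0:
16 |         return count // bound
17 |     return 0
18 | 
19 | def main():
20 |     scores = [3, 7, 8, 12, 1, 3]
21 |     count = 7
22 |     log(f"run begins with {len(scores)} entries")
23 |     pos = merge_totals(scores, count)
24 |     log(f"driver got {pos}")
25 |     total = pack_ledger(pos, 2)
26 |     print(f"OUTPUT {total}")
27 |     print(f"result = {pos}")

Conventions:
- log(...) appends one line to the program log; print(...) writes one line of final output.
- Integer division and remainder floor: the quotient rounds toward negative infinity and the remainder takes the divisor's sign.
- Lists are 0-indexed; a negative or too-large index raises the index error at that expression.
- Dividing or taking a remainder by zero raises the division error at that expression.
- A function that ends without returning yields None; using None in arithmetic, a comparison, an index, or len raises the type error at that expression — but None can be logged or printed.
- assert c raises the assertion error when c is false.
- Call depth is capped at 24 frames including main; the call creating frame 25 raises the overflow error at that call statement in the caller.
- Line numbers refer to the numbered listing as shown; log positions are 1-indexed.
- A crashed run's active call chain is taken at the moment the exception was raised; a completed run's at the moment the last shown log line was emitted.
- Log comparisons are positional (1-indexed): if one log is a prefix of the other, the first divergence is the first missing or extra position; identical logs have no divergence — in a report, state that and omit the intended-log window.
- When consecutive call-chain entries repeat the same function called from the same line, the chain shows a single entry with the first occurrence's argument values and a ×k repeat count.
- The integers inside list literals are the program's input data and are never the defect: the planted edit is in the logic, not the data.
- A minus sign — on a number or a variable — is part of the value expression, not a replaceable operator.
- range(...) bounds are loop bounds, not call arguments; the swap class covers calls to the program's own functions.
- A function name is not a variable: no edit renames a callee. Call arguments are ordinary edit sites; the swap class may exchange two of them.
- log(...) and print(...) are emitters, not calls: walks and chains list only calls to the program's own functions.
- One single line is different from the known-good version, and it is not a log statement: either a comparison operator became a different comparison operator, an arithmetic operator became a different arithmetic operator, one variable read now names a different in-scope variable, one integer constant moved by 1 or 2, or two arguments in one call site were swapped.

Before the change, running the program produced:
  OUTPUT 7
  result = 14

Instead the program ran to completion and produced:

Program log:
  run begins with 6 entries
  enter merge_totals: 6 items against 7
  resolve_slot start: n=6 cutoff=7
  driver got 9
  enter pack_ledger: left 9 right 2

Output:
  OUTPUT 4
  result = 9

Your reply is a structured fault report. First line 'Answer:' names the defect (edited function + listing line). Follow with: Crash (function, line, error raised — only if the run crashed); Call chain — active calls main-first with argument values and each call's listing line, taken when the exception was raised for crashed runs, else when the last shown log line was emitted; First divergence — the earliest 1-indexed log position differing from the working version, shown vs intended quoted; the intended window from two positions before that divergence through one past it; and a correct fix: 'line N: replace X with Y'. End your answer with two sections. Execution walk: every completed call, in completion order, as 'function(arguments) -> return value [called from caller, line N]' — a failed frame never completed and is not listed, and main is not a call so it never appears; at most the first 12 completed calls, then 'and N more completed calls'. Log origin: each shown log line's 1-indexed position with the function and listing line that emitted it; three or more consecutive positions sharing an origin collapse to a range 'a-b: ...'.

Answer: the defect is in merge_totals at line 11.
The tell: At log position 4 the runs split — shown 'driver got 9', but the working version logs 'driver got 14'.
Call chain: main -> pack_ledger(9, 2) (called at line 25).
First divergence: position 4 — shown 'driver got 9', intended 'driver got 14'.
Intended log window:
  2: enter merge_totals: 6 items against 7
  3: resolve_slot start: n=6 cutoff=7
  4: driver got 14
  5: enter pack_ledger: left 14 right 2
Execution walk:
  resolve_slot([3, 7, 8, 12, 1, 3], 7) -> 1  [called from merge_totals, line 9]
  merge_totals([3, 7, 8, 12, 1, 3], 7) -> 9  [called from main, line 23]
  pack_ledger(9, 2) -> 4  [called from main, line 25]
Origin of each log line:
  1: emitted by main (line 22)
  2: emitted by merge_totals (line 8)
  3: emitted by resolve_slot (line 2)
  4: emitted by main (line 24)
  5: emitted by pack_ledger (line 14)
A correct fix: line 11: replace `+` with `*`.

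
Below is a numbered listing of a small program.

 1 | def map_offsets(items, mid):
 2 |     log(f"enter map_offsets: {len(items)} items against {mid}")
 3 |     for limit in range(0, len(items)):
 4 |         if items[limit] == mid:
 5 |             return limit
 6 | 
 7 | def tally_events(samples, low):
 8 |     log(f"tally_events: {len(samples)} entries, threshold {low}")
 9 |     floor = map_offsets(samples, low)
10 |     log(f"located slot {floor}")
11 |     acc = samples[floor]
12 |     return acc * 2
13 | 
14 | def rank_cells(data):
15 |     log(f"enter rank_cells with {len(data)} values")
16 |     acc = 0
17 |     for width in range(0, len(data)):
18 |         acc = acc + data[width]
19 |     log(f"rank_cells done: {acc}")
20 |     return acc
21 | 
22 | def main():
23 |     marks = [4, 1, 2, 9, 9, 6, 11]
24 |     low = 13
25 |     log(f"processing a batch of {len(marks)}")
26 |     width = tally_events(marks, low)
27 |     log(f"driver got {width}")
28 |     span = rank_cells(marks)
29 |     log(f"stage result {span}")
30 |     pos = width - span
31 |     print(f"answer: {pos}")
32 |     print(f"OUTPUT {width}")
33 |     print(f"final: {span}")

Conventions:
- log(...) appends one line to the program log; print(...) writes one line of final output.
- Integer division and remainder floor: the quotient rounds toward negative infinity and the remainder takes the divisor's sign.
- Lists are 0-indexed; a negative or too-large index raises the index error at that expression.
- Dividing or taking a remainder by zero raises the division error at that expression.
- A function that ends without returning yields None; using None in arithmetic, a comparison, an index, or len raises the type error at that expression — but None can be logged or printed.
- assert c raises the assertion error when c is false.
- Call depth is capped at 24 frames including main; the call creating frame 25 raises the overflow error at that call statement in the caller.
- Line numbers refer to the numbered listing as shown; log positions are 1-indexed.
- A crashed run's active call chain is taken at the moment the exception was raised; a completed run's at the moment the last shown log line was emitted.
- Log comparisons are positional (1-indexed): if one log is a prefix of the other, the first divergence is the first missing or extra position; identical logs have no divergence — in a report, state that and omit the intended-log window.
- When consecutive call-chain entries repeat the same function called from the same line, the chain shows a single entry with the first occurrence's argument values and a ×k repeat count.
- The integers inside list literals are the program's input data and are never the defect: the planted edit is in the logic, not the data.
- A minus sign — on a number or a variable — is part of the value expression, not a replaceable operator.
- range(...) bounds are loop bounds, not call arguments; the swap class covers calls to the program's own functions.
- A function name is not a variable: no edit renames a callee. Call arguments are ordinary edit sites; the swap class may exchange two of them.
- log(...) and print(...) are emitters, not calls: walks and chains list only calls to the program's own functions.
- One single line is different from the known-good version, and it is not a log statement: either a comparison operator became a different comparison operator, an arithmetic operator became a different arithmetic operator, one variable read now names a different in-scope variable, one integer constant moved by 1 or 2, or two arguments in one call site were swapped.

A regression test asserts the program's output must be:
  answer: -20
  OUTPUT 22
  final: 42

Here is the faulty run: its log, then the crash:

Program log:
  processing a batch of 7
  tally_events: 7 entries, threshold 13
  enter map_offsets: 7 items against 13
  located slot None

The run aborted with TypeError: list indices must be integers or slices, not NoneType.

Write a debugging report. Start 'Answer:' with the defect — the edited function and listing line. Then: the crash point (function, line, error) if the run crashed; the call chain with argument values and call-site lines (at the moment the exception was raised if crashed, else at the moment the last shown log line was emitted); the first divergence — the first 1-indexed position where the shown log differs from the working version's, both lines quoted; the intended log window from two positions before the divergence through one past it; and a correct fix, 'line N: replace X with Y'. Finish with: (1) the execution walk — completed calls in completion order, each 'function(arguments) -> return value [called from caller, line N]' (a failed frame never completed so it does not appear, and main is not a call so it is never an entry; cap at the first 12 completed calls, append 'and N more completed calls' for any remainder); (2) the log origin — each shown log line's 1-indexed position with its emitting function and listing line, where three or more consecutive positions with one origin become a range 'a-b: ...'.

Answer: the defect is in main at line 24.
Key observation: Everything matches until log position 2, which reads 'tally_events: 7 entries, threshold 13' in place of 'tally_events: 7 entries, threshold 11'.
Crash: tally_events, line 11, TypeError.
Call chain: main -> tally_events([4, 1, 2, 9, 9, 6, 11], 13) (called at line 26).
First divergence: position 2 — shown 'tally_events: 7 entries, threshold 13', intended 'tally_events: 7 entries, threshold 11'.
Intended log window:
  1: processing a batch of 7
  2: tally_events: 7 entries, threshold 11
  3: enter map_offsets: 7 items against 11
Execution walk:
  map_offsets([4, 1, 2, 9, 9, 6, 11], 13) -> None  [called from tally_events, line 9]
Log line origins:
  1: logged in main at line 25
  2: logged in tally_events at line 8
  3: logged in map_offsets at line 2
  4: logged in tally_events at line 10
A correct fix: line 24: replace `13` with `11`.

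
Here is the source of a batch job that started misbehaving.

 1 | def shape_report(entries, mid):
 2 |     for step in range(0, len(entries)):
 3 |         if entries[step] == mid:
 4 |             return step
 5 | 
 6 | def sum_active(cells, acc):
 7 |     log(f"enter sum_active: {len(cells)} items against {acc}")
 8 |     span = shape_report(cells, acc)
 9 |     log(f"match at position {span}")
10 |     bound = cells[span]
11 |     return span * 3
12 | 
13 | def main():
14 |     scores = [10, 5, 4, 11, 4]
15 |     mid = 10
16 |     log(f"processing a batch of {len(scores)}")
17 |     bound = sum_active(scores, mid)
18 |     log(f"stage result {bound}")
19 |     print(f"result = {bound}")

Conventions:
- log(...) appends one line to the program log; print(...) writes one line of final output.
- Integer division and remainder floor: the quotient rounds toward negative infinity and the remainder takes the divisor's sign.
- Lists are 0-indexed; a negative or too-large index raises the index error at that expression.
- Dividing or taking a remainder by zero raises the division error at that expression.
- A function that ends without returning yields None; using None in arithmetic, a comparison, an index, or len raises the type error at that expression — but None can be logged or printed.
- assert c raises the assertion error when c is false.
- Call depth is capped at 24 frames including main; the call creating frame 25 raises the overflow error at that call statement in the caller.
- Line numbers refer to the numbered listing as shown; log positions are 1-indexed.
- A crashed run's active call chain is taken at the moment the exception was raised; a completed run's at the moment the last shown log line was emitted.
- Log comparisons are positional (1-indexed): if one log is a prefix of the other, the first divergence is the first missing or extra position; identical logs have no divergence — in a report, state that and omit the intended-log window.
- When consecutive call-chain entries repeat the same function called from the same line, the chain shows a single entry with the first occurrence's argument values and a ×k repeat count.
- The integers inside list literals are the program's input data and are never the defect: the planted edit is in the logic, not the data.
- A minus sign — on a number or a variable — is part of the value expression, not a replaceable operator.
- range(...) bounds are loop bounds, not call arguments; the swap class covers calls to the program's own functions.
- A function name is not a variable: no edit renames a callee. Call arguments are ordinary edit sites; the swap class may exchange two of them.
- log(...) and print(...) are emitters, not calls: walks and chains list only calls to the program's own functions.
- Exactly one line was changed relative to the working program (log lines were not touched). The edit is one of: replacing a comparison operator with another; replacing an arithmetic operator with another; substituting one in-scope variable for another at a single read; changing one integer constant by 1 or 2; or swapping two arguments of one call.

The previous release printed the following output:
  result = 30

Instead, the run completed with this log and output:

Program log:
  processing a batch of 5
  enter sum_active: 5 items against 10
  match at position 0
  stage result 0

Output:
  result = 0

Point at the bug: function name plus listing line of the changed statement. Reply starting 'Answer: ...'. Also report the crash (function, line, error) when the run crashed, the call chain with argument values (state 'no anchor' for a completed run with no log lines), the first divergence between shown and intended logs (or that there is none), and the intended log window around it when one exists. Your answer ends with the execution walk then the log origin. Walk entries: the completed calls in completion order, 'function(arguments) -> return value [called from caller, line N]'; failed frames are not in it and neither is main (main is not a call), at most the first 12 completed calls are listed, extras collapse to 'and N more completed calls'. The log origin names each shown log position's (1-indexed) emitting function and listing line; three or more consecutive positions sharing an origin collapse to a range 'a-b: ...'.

Answer: the defect is in sum_active at line 11.
Key fact: Log line 4 is where behavior first shows: 'stage result 0' appears instead of 'stage result 30'.
Call chain: main.
First divergence: position 4 — the shown line 'stage result 0' should read 'stage result 30'.
Intended log window:
  2: enter sum_active: 5 items against 10
  3: match at position 0
  4: stage result 30
Execution walk:
  shape_report([10, 5, 4, 11, 4], 10) -> 0  [called from sum_active, line 8]
  sum_active([10, 5, 4, 11, 4], 10) -> 0  [called from main, line 17]
Log origin:
  1: emitted by main (line 16)
  2: emitted by sum_active (line 7)
  3: emitted by sum_active (line 9)
  4: emitted by main (line 18)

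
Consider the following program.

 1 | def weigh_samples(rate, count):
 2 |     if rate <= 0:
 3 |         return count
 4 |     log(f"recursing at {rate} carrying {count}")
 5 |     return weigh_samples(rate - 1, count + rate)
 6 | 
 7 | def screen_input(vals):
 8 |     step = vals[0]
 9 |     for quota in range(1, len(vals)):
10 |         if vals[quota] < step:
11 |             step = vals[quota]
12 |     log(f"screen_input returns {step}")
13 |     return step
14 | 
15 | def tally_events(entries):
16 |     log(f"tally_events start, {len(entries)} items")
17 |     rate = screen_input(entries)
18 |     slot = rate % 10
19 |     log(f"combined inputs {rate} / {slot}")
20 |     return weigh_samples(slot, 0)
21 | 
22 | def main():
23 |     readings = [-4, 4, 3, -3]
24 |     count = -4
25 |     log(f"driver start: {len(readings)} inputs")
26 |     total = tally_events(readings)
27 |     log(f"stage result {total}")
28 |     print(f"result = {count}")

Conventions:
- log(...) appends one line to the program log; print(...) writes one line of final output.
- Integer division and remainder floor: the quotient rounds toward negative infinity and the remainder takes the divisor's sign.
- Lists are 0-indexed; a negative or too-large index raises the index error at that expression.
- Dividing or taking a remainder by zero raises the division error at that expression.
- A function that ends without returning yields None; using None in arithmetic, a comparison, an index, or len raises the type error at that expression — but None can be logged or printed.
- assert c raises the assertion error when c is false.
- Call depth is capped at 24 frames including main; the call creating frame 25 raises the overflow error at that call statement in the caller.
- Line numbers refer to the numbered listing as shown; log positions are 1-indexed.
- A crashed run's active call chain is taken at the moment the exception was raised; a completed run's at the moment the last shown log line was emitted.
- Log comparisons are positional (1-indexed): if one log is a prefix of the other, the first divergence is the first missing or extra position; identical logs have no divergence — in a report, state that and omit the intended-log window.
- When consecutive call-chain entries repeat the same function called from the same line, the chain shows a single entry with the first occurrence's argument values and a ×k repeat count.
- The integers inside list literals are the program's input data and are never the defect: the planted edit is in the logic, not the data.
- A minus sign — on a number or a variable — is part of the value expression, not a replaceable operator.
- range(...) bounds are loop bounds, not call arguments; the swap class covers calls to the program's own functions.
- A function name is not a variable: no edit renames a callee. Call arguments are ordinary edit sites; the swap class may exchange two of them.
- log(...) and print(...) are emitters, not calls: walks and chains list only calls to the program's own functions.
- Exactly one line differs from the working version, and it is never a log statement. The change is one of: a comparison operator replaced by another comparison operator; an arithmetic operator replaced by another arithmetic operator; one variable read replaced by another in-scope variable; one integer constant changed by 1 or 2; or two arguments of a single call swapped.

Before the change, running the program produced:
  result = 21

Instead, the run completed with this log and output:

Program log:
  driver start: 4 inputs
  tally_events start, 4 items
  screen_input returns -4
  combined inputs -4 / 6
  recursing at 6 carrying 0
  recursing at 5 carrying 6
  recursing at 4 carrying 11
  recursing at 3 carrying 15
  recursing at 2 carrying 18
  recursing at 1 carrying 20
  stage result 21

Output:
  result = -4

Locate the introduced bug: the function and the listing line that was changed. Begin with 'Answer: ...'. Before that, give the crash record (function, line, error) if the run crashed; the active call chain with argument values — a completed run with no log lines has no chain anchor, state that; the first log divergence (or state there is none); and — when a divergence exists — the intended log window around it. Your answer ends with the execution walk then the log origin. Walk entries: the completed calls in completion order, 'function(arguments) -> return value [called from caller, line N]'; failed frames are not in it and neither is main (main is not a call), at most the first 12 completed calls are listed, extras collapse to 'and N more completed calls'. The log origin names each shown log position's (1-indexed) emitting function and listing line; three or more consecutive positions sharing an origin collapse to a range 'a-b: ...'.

Answer: the defect is in main at line 28.
Core observation: Every logged value matches the working version; the printed result is what differs.
Call chain: main.
First divergence: none — the logs agree in full.
Execution walk:
  screen_input([-4, 4, 3, -3]) -> -4  [called from tally_events, line 17]
  weigh_samples(0, 21) -> 21  [called from weigh_samples, line 5]
  weigh_samples(1, 20) -> 21  [called from weigh_samples, line 5]
  weigh_samples(2, 18) -> 21  [called from weigh_samples, line 5]
  weigh_samples(3, 15) -> 21  [called from weigh_samples, line 5]
  weigh_samples(4, 11) -> 21  [called from weigh_samples, line 5]
  weigh_samples(5, 6) -> 21  [called from weigh_samples, line 5]
  weigh_samples(6, 0) -> 21  [called from tally_events, line 20]
  tally_events([-4, 4, 3, -3]) -> 21  [called from main, line 26]
Origin of each log line:
  1 — main, line 25
  2 — tally_events, line 16
  3 — screen_input, line 12
  4 — tally_events, line 19
  5-10 — weigh_samples, line 4
  11 — main, line 27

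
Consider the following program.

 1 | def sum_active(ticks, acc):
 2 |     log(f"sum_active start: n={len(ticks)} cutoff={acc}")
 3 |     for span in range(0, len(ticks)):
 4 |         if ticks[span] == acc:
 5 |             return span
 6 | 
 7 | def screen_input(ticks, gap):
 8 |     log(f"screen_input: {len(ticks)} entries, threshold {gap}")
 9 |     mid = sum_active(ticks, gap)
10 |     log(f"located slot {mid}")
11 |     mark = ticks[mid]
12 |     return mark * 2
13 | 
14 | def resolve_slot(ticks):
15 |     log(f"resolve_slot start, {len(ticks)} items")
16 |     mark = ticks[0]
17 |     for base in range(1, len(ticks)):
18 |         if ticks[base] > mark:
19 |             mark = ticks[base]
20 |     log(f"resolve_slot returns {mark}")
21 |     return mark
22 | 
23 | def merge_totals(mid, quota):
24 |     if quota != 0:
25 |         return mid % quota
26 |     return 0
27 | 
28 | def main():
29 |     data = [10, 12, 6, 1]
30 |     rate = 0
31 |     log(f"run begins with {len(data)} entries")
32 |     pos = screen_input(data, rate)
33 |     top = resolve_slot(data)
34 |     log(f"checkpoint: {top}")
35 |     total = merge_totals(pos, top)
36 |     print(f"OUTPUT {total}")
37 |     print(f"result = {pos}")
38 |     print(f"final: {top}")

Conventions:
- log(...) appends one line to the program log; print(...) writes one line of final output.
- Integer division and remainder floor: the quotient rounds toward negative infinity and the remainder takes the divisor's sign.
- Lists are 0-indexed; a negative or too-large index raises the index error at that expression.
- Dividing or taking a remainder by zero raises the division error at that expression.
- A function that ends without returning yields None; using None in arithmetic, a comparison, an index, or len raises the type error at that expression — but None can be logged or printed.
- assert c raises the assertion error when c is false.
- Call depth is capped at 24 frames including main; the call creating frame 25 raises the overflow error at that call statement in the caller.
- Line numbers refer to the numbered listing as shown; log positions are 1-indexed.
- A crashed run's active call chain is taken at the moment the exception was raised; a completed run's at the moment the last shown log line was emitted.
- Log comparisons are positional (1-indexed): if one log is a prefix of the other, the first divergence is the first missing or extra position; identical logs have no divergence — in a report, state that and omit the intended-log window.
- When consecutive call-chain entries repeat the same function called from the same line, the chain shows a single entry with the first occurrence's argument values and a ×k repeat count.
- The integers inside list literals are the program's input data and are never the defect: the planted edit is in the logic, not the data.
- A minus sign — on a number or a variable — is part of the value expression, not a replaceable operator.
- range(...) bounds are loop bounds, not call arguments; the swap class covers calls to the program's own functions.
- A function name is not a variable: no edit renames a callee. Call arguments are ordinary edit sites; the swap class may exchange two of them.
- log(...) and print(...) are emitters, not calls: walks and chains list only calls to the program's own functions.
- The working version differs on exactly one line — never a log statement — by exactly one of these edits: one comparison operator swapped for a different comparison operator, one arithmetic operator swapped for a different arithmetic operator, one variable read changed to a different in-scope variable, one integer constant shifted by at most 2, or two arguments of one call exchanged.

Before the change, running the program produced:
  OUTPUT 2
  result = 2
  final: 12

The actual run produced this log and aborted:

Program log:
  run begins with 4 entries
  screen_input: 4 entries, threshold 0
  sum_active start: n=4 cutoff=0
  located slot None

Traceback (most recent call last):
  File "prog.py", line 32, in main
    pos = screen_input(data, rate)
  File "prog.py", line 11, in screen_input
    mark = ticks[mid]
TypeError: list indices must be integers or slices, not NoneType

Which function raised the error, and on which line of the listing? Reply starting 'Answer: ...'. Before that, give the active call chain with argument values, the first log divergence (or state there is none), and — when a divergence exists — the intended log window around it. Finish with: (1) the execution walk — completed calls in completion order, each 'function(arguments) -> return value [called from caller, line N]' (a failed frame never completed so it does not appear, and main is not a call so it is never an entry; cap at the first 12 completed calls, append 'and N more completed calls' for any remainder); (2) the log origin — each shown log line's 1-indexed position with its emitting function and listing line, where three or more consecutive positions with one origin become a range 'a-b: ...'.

Answer: the error was raised in screen_input, line 11.
Key fact: The earliest visible damage is log position 2 — 'screen_input: 4 entries, threshold 0' rather than the intended 'screen_input: 4 entries, threshold 1'.
Call chain: main -> screen_input([10, 12, 6, 1], 0) (called at line 32).
First divergence: position 2; shown 'screen_input: 4 entries, threshold 0' vs intended 'screen_input: 4 entries, threshold 1'.
Intended log window:
  1: run begins with 4 entries
  2: screen_input: 4 entries, threshold 1
  3: sum_active start: n=4 cutoff=1
Execution walk:
  sum_active([10, 12, 6, 1], 0) -> None  [called from screen_input, line 9]
Origin of each log line:
  1: logged in main at line 31
  2: logged in screen_input at line 8
  3: logged in sum_active at line 2
  4: logged in screen_input at line 10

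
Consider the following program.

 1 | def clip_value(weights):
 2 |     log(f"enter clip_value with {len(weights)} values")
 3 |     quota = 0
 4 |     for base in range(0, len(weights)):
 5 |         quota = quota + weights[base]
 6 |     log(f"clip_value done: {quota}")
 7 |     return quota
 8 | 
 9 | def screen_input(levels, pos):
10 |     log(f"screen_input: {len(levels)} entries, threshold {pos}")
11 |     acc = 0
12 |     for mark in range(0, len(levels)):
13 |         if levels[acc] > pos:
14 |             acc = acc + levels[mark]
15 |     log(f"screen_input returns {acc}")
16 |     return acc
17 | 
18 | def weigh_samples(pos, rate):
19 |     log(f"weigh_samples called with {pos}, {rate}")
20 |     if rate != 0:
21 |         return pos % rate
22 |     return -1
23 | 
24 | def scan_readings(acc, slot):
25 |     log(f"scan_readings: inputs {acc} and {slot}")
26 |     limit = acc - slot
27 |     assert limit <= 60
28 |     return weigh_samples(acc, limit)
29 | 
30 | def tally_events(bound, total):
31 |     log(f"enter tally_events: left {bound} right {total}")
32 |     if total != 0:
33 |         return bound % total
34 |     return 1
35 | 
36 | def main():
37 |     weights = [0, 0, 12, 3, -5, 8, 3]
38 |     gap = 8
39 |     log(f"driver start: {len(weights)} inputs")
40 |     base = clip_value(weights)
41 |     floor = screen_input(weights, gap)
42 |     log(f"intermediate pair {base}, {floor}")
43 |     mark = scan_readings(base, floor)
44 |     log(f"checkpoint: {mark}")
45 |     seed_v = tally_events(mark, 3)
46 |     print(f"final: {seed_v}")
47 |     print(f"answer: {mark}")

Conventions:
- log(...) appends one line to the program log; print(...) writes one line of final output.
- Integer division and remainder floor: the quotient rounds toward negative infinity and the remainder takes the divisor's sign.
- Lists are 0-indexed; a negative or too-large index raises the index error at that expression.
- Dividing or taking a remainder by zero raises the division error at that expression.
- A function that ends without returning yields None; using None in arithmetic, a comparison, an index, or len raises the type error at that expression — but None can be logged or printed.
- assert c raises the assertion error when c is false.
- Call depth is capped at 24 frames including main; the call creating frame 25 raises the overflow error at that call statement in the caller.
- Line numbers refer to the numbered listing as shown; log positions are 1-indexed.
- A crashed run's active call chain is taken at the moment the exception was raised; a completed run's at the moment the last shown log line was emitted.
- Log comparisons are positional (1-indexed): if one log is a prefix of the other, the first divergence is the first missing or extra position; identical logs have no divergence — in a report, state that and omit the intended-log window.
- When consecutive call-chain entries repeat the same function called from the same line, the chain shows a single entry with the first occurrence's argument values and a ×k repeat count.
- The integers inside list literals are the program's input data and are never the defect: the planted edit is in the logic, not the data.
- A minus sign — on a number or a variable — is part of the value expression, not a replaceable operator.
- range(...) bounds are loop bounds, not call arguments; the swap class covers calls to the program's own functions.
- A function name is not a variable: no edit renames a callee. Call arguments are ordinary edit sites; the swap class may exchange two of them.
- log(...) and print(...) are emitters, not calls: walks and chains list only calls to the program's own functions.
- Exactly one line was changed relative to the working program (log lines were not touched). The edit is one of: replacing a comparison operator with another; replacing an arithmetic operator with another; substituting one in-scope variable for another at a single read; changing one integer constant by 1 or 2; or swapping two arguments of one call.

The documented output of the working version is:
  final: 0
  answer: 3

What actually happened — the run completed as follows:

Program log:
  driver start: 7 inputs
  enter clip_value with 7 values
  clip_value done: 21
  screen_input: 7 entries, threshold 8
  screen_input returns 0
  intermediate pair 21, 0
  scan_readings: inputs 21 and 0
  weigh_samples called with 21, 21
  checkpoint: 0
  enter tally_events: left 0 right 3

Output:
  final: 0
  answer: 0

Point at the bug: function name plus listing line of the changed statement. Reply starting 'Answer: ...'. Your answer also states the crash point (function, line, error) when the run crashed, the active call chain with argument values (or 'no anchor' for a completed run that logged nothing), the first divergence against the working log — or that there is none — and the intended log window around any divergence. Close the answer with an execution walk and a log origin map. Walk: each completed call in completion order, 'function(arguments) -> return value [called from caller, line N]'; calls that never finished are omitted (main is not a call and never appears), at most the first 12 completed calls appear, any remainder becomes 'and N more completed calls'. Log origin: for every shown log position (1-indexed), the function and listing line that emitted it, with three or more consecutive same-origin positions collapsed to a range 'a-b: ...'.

Answer: the defect is in screen_input at line 13.
Key fact: Log line 5 is where behavior first shows: 'screen_input returns 0' appears instead of 'screen_input returns 12'.
Call chain: main -> tally_events(0, 3) (called at line 45).
First divergence: position 5 — shown 'screen_input returns 0', intended 'screen_input returns 12'.
Intended log window:
  3: clip_value done: 21
  4: screen_input: 7 entries, threshold 8
  5: screen_input returns 12
  6: intermediate pair 21, 12
Execution walk:
  clip_value([0, 0, 12, 3, -5, 8, 3]) -> 21  [called from main, line 40]
  screen_input([0, 0, 12, 3, -5, 8, 3], 8) -> 0  [called from main, line 41]
  weigh_samples(21, 21) -> 0  [called from scan_readings, line 28]
  scan_readings(21, 0) -> 0  [called from main, line 43]
  tally_events(0, 3) -> 0  [called from main, line 45]
Log origin:
  1: logged in main at line 39
  2: logged in clip_value at line 2
  3: logged in clip_value at line 6
  4: logged in screen_input at line 10
  5: logged in screen_input at line 15
  6: logged in main at line 42
  7: logged in scan_readings at line 25
  8: logged in weigh_samples at line 19
  9: logged in main at line 44
  10: logged in tally_events at line 31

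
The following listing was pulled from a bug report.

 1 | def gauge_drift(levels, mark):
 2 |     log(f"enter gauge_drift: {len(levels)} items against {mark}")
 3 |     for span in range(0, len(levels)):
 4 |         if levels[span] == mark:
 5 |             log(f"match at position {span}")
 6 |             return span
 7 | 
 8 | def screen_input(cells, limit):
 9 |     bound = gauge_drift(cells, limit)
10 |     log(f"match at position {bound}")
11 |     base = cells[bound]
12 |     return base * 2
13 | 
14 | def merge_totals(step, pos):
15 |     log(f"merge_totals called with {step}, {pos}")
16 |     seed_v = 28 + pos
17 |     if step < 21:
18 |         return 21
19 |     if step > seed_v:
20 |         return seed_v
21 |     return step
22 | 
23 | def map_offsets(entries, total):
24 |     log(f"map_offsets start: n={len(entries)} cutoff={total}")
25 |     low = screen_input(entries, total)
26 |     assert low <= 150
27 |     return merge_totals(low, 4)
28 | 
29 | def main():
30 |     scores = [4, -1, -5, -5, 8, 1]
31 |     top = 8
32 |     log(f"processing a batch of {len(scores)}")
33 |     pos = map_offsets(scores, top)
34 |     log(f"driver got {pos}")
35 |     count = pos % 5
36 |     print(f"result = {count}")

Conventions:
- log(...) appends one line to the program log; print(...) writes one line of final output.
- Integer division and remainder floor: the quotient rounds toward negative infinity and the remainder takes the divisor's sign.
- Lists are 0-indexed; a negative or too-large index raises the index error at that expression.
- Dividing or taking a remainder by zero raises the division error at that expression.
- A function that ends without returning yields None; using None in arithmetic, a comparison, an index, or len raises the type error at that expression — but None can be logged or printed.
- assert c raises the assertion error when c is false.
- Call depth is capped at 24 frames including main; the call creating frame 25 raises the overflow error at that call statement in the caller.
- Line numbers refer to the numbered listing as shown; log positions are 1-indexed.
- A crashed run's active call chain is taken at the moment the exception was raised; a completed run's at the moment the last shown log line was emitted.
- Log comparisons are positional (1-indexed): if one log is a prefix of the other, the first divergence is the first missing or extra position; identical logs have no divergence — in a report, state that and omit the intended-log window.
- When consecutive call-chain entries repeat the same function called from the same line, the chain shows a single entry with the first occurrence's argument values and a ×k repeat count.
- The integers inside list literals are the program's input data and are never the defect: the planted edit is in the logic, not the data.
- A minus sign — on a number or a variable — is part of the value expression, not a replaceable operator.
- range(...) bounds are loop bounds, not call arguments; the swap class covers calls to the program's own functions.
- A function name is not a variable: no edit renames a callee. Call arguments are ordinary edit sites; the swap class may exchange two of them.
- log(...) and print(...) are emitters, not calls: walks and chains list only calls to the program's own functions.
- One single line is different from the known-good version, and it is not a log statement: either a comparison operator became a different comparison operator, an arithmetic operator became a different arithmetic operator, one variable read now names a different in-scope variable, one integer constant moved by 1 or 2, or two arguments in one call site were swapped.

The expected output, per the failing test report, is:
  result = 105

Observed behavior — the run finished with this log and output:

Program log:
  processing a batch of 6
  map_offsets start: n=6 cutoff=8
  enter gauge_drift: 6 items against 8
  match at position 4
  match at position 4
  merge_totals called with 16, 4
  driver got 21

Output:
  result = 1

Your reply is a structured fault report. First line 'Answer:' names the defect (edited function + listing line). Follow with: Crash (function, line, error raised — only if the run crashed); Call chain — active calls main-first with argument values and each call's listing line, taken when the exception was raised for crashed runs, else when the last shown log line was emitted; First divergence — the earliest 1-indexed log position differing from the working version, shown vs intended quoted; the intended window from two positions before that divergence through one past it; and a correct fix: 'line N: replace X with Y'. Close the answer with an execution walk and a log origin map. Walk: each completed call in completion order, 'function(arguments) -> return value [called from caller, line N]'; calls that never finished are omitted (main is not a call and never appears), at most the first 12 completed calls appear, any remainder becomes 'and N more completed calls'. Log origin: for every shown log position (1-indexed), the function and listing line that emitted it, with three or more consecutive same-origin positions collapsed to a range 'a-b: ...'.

Answer: the defect is in main at line 35.
Core observation: No log line changed; the fault shows up purely in the output.
Call chain: main.
First divergence: none (the log streams are identical).
Execution walk:
  gauge_drift([4, -1, -5, -5, 8, 1], 8) -> 4  [called from screen_input, line 9]
  screen_input([4, -1, -5, -5, 8, 1], 8) -> 16  [called from map_offsets, line 25]
  merge_totals(16, 4) -> 21  [called from map_offsets, line 27]
  map_offsets([4, -1, -5, -5, 8, 1], 8) -> 21  [called from main, line 33]
Log origins:
  1: logged in main at line 32
  2: logged in map_offsets at line 24
  3: logged in gauge_drift at line 2
  4: logged in gauge_drift at line 5
  5: logged in screen_input at line 10
  6: logged in merge_totals at line 15
  7: logged in main at line 34
A correct fix: line 35: replace `%` with `*`.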